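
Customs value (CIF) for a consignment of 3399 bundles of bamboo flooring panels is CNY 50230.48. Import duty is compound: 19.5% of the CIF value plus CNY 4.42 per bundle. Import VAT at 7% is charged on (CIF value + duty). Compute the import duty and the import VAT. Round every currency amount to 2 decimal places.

Import duty: CNY 24818.52; import VAT: CNY 5253.43

Ad valorem component: 50230.48 × 19.5% = 9794.94
Specific component: 3399 × 4.42 = 15023.58
Import duty = 9794.94 + 15023.58 = 24818.52
VAT base = CIF + duty = 50230.48 + 24818.52 = 75049.00
Import VAT = 75049.00 × 7% = 5253.43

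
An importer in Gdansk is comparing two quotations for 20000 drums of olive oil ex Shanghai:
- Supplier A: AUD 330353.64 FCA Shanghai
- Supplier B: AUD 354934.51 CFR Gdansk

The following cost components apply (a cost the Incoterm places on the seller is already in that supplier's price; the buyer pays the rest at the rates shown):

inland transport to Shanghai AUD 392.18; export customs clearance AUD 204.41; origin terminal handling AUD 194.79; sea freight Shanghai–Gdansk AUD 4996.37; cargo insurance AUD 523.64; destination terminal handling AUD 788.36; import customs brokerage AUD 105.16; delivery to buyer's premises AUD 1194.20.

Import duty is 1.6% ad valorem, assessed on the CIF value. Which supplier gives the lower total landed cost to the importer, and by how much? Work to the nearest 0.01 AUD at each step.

Supplier A (FCA):
CIF value = FCA price + origin terminal + freight + insurance = 330353.64 + 194.79 + 4996.37 + 523.64 = 336068.44
Import duty = 336068.44 × 1.6% = 5377.10
Buyer bears (A): 194.79 + 4996.37 + 523.64 + 788.36 + 105.16 + 1194.20 = 7802.52
Landed cost (A) = invoice 330353.64 + 7802.52 + duty 5377.10 = 343533.26
Supplier B (CFR):
CIF value = CFR price + insurance = 354934.51 + 523.64 = 355458.15
Import duty = 355458.15 × 1.6% = 5687.33
Buyer bears (B): 523.64 + 788.36 + 105.16 + 1194.20 = 2611.36
Landed cost (B) = invoice 354934.51 + 2611.36 + duty 5687.33 = 363233.20
Difference = |343533.26 − 363233.20| = 19699.94

Supplier A is cheaper by AUD 19699.94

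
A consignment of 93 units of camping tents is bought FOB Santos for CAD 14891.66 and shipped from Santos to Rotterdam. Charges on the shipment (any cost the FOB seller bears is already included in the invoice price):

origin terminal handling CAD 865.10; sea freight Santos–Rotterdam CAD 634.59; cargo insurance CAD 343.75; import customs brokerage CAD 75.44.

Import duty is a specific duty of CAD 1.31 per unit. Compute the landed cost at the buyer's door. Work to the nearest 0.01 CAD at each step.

FOB: the seller bears costs until goods are on board at the origin port; the buyer bears freight, insurance and all costs thereafter.
Already in the invoice (seller's account under FOB): origin terminal — exclude.
CIF value = FOB price + freight + insurance = 14891.66 + 634.59 + 343.75 = 15870.00
Import duty = 93 × 1.31 = 121.83
Buyer bears: freight 634.59 + insurance 343.75 + brokerage 75.44 + duty 121.83 = 1175.61
Landed cost = invoice 14891.66 + 1175.61 = 16067.27

Total landed cost: CAD 16067.27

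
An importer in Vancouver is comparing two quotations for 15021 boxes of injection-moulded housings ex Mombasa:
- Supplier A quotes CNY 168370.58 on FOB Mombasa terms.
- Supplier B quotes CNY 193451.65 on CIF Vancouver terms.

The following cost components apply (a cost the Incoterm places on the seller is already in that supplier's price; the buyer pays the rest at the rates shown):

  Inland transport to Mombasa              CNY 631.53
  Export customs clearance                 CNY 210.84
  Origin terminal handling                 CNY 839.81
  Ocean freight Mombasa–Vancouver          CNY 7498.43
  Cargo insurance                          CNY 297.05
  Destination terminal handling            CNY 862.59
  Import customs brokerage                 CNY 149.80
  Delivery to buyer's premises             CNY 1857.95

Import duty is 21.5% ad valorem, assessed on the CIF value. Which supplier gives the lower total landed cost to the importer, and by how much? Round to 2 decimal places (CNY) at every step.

Supplier A is cheaper by CNY 21001.99

Supplier A (FOB):
CIF value = FOB price + freight + insurance = 168370.58 + 7498.43 + 297.05 = 176166.06
Import duty = 176166.06 × 21.5% = 37875.70
Buyer bears (A): 7498.43 + 297.05 + 862.59 + 149.80 + 1857.95 = 10665.82
Landed cost (A) = invoice 168370.58 + 10665.82 + duty 37875.70 = 216912.10
Supplier B (CIF):
The CIF price already equals the CIF value: 193451.65
Import duty = 193451.65 × 21.5% = 41592.10
Buyer bears (B): 862.59 + 149.80 + 1857.95 = 2870.34
Landed cost (B) = invoice 193451.65 + 2870.34 + duty 41592.10 = 237914.09
Difference = |216912.10 − 237914.09| = 21001.99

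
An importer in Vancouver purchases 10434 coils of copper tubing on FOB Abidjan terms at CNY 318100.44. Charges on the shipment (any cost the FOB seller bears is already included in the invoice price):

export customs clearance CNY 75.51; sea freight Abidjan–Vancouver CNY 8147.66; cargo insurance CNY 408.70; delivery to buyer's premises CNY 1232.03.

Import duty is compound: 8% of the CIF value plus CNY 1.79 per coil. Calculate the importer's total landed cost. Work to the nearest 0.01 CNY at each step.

FOB: the seller bears costs until goods are on board at the origin port; the buyer bears freight, insurance and all costs thereafter.
Already in the invoice (seller's account under FOB): export clearance — exclude.
CIF value = FOB price + freight + insurance = 318100.44 + 8147.66 + 408.70 = 326656.80
Ad valorem component: 326656.80 × 8% = 26132.54
Specific component: 10434 × 1.79 = 18676.86
Import duty = 26132.54 + 18676.86 = 44809.40
Buyer bears: freight 8147.66 + insurance 408.70 + delivery 1232.03 + duty 44809.40 = 54597.79
Landed cost = invoice 318100.44 + 54597.79 = 372698.23

Total landed cost: CNY 372698.23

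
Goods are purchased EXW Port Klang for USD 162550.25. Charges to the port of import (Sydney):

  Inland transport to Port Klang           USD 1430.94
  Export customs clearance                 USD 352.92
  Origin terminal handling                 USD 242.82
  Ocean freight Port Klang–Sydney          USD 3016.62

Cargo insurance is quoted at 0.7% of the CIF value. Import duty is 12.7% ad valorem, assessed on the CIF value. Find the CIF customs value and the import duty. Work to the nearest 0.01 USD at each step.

CIF value: USD 168774.97; import duty: USD 21434.42

Let C be the CIF value. C = EXW price + pre-shipment costs + freight + 0.7% × C
C − 0.7% × C = 162550.25 + 1430.94 + 352.92 + 242.82 + 3016.62
0.993 × C = 167593.55
C = 167593.55 / 0.993 = 168774.97
Insurance premium = 0.7% × 168774.97 = 1181.42
Import duty = 168774.97 × 12.7% = 21434.42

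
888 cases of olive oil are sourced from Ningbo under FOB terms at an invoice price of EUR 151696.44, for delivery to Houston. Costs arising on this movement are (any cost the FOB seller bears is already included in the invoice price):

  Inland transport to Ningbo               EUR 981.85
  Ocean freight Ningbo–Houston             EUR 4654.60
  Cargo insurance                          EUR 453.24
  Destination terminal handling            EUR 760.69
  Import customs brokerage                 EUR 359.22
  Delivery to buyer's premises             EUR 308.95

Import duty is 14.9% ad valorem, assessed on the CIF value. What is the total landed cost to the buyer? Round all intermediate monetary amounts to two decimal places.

FOB: the seller bears costs until goods are on board at the origin port; the buyer bears freight, insurance and all costs thereafter.
Already in the invoice (seller's account under FOB): inland to port — exclude.
CIF value = FOB price + freight + insurance = 151696.44 + 4654.60 + 453.24 = 156804.28
Import duty = 156804.28 × 14.9% = 23363.84
Buyer bears: freight 4654.60 + insurance 453.24 + destination terminal 760.69 + brokerage 359.22 + delivery 308.95 + duty 23363.84 = 29900.54
Landed cost = invoice 151696.44 + 29900.54 = 181596.98

Total landed cost: EUR 181596.98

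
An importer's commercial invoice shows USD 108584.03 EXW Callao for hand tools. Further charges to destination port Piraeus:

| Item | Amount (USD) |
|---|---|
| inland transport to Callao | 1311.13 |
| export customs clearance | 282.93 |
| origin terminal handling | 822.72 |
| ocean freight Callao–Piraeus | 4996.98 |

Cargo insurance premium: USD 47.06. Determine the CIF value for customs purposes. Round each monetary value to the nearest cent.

CIF value: USD 116044.85

CIF = EXW price + pre-shipment costs + freight + insurance
CIF = 108584.03 + 1311.13 + 282.93 + 822.72 + 4996.98 + 47.06 = 116044.85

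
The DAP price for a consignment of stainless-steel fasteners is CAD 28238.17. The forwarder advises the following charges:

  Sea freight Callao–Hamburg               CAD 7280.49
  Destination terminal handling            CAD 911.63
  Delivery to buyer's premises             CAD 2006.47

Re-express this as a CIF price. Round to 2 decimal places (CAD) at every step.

CIF price: CAD 25320.07

Not relevant to the conversion: freight — on the seller under both DAP and CIF; already in the DAP price and stays in the CIF price.
From DAP to CIF, the seller no longer bears: destination terminal, delivery.
CIF price = 28238.17 − 911.63 − 2006.47 = 25320.07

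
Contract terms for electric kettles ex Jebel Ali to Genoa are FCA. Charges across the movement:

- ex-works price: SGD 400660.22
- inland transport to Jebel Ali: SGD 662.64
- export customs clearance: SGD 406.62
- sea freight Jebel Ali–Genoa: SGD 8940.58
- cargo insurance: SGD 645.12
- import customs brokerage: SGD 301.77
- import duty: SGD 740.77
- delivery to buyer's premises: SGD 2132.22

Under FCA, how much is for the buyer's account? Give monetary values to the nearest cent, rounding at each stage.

Buyer's account: SGD 12760.46

FCA: the seller delivers export-cleared goods to the carrier; the buyer bears costs from that point.
Seller's account: goods 400660.22 + inland to port 662.64 + export clearance 406.62 = 401729.48
Buyer's account: freight 8940.58 + insurance 645.12 + brokerage 301.77 + duty 740.77 + delivery 2132.22 = 12760.46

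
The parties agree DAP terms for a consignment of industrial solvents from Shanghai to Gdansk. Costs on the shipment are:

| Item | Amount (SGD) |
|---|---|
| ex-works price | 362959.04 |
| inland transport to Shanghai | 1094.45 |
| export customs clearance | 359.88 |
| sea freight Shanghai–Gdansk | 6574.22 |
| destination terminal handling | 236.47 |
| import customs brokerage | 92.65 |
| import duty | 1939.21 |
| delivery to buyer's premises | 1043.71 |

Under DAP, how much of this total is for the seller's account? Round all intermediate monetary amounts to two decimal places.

DAP: the seller bears all costs to the named destination except import duty and clearance.
Seller's account: goods 362959.04 + inland to port 1094.45 + export clearance 359.88 + freight 6574.22 + destination terminal 236.47 + delivery 1043.71 = 372267.77
Buyer's account: brokerage 92.65 + duty 1939.21 = 2031.86

Seller's account: SGD 372267.77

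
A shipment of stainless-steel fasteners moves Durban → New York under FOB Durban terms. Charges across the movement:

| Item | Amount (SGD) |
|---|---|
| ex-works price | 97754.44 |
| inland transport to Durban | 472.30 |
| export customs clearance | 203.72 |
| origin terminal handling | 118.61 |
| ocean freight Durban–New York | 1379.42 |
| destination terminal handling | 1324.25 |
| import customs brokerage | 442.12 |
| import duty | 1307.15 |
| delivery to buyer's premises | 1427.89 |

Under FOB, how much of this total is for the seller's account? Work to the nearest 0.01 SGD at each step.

Seller's account: SGD 98549.07

FOB: the seller bears costs until goods are on board at the origin port; the buyer bears freight, insurance and all costs thereafter.
Seller's account: goods 97754.44 + inland to port 472.30 + export clearance 203.72 + origin terminal 118.61 = 98549.07
Buyer's account: freight 1379.42 + destination terminal 1324.25 + brokerage 442.12 + duty 1307.15 + delivery 1427.89 = 5880.83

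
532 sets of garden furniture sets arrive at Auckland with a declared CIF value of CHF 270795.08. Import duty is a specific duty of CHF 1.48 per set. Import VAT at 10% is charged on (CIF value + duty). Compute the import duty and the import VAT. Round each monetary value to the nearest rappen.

Import duty: CHF 787.36; import VAT: CHF 27158.24

Import duty = 532 × 1.48 = 787.36
VAT base = CIF + duty = 270795.08 + 787.36 = 271582.44
Import VAT = 271582.44 × 10% = 27158.24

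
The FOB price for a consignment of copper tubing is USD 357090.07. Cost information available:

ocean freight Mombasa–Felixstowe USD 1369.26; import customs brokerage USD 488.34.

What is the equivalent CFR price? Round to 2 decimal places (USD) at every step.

CFR price: USD 358459.33

Not relevant to the conversion: brokerage — on the buyer under both terms; not part of either seller's price.
From FOB to CFR, the seller additionally bears: freight.
CFR price = 357090.07 + 1369.26 = 358459.33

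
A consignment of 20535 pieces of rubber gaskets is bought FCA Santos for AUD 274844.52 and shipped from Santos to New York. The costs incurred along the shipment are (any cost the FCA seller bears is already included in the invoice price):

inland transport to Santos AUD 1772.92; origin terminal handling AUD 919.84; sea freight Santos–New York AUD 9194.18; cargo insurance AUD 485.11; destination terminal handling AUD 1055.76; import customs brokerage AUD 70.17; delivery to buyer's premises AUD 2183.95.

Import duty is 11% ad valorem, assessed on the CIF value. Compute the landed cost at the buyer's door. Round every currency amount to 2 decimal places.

FCA: the seller delivers export-cleared goods to the carrier; the buyer bears costs from that point.
Already in the invoice (seller's account under FCA): inland to port — exclude.
CIF value = FCA price + origin terminal + freight + insurance = 274844.52 + 919.84 + 9194.18 + 485.11 = 285443.65
Import duty = 285443.65 × 11% = 31398.80
Buyer bears: origin terminal 919.84 + freight 9194.18 + insurance 485.11 + destination terminal 1055.76 + brokerage 70.17 + delivery 2183.95 + duty 31398.80 = 45307.81
Landed cost = invoice 274844.52 + 45307.81 = 320152.33

Total landed cost: AUD 320152.33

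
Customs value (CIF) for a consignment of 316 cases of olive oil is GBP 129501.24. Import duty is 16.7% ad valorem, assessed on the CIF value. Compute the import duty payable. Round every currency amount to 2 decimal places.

Import duty = 129501.24 × 16.7% = 21626.71

Import duty: GBP 21626.71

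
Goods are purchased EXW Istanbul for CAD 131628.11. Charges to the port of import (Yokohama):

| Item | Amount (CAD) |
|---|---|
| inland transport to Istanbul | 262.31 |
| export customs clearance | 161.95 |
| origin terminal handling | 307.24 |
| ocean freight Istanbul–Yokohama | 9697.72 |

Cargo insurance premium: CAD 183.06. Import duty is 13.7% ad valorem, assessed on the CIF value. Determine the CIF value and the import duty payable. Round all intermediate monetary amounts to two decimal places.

CIF = EXW price + pre-shipment costs + freight + insurance
CIF = 131628.11 + 262.31 + 161.95 + 307.24 + 9697.72 + 183.06 = 142240.39
Import duty = 142240.39 × 13.7% = 19486.93

CIF value: CAD 142240.39; import duty: CAD 19486.93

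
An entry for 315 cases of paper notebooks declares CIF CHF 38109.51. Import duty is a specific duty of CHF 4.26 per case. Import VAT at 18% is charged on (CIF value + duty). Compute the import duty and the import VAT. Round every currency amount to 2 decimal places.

Import duty = 315 × 4.26 = 1341.90
VAT base = CIF + duty = 38109.51 + 1341.90 = 39451.41
Import VAT = 39451.41 × 18% = 7101.25

Import duty: CHF 1341.90; import VAT: CHF 7101.25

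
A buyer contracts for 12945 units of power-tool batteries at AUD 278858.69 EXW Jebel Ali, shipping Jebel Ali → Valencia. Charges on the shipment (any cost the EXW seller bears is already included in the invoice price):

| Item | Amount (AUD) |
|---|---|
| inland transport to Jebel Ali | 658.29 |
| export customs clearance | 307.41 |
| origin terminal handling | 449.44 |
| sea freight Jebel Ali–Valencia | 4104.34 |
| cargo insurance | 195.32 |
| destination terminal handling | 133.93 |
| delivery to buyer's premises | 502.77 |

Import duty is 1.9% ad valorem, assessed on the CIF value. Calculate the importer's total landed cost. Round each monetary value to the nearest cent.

EXW: the seller makes goods available at their premises; the buyer bears all onward costs.
CIF value = EXW price + inland to port + export clearance + origin terminal + freight + insurance = 278858.69 + 658.29 + 307.41 + 449.44 + 4104.34 + 195.32 = 284573.49
Import duty = 284573.49 × 1.9% = 5406.90
Buyer bears: inland to port 658.29 + export clearance 307.41 + origin terminal 449.44 + freight 4104.34 + insurance 195.32 + destination terminal 133.93 + delivery 502.77 + duty 5406.90 = 11758.40
Landed cost = invoice 278858.69 + 11758.40 = 290617.09

Total landed cost: AUD 290617.09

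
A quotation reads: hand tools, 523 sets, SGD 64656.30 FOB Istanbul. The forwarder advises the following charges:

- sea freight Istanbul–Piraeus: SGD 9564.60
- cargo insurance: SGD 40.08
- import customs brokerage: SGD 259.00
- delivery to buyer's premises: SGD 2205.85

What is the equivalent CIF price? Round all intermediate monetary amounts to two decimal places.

Not relevant to the conversion: brokerage, delivery — on the buyer under both terms; not part of either seller's price.
From FOB to CIF, the seller additionally bears: freight, insurance.
CIF price = 64656.30 + 9564.60 + 40.08 = 74260.98

CIF price: SGD 74260.98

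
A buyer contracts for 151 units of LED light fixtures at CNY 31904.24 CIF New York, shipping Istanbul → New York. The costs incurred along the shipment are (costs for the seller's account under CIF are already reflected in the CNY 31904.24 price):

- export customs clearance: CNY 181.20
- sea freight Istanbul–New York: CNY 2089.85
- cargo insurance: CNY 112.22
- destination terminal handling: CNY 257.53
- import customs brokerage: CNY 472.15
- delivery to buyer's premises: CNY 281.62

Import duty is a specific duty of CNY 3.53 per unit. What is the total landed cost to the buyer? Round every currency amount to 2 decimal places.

Total landed cost: CNY 33448.57

CIF: the seller pays costs through ocean freight and marine insurance to the destination port.
Already in the invoice (seller's account under CIF): export clearance, freight, insurance — exclude.
The CIF price already equals the CIF value: 31904.24
Import duty = 151 × 3.53 = 533.03
Buyer bears: destination terminal 257.53 + brokerage 472.15 + delivery 281.62 + duty 533.03 = 1544.33
Landed cost = invoice 31904.24 + 1544.33 = 33448.57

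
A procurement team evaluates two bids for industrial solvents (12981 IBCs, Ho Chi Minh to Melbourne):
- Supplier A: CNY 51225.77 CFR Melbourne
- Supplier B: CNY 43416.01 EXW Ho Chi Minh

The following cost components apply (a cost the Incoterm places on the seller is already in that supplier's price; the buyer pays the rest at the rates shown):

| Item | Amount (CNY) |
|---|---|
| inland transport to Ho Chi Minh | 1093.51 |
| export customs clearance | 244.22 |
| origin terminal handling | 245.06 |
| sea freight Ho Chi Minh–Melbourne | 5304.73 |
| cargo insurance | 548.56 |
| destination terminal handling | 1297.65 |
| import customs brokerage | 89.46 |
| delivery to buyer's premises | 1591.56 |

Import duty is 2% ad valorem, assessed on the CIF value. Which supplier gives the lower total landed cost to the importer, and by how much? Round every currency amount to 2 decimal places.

Supplier B is cheaper by CNY 940.69

Supplier A (CFR):
CIF value = CFR price + insurance = 51225.77 + 548.56 = 51774.33
Import duty = 51774.33 × 2% = 1035.49
Buyer bears (A): 548.56 + 1297.65 + 89.46 + 1591.56 = 3527.23
Landed cost (A) = invoice 51225.77 + 3527.23 + duty 1035.49 = 55788.49
Supplier B (EXW):
CIF value = EXW price + inland to port + export clearance + origin terminal + freight + insurance = 43416.01 + 1093.51 + 244.22 + 245.06 + 5304.73 + 548.56 = 50852.09
Import duty = 50852.09 × 2% = 1017.04
Buyer bears (B): 1093.51 + 244.22 + 245.06 + 5304.73 + 548.56 + 1297.65 + 89.46 + 1591.56 = 10414.75
Landed cost (B) = invoice 43416.01 + 10414.75 + duty 1017.04 = 54847.80
Difference = |55788.49 − 54847.80| = 940.69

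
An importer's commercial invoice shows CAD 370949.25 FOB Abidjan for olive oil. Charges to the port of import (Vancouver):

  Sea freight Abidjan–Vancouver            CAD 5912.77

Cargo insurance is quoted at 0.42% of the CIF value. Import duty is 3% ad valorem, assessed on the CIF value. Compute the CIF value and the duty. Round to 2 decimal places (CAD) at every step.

Let C be the CIF value. C = FOB price + freight + 0.42% × C
C − 0.42% × C = 370949.25 + 5912.77
0.9958 × C = 376862.02
C = 376862.02 / 0.9958 = 378451.52
Insurance premium = 0.42% × 378451.52 = 1589.50
Import duty = 378451.52 × 3% = 11353.55

CIF value: CAD 378451.52; import duty: CAD 11353.55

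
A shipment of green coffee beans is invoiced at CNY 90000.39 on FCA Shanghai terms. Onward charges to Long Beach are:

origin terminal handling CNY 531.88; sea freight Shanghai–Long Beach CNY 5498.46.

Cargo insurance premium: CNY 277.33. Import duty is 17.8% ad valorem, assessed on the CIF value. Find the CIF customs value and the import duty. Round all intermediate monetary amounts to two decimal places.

CIF = FCA price + pre-shipment costs + freight + insurance
CIF = 90000.39 + 531.88 + 5498.46 + 277.33 = 96308.06
Import duty = 96308.06 × 17.8% = 17142.83

CIF value: CNY 96308.06; import duty: CNY 17142.83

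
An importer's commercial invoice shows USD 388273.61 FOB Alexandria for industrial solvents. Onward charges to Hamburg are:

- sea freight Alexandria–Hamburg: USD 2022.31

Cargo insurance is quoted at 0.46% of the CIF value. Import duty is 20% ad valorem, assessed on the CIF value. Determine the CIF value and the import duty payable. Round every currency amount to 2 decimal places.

CIF value: USD 392099.58; import duty: USD 78419.92

Let C be the CIF value. C = FOB price + freight + 0.46% × C
C − 0.46% × C = 388273.61 + 2022.31
0.9954 × C = 390295.92
C = 390295.92 / 0.9954 = 392099.58
Insurance premium = 0.46% × 392099.58 = 1803.66
Import duty = 392099.58 × 20% = 78419.92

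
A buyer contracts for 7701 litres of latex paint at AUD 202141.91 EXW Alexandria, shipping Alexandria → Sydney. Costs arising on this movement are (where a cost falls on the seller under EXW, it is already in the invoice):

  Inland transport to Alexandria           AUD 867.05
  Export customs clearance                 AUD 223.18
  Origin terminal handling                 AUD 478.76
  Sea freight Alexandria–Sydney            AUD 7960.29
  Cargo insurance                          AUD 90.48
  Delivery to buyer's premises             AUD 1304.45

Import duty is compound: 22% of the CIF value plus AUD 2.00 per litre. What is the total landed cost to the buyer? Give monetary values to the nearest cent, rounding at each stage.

Total landed cost: AUD 275055.69

EXW: the seller makes goods available at their premises; the buyer bears all onward costs.
CIF value = EXW price + inland to port + export clearance + origin terminal + freight + insurance = 202141.91 + 867.05 + 223.18 + 478.76 + 7960.29 + 90.48 = 211761.67
Ad valorem component: 211761.67 × 22% = 46587.57
Specific component: 7701 × 2.00 = 15402.00
Import duty = 46587.57 + 15402.00 = 61989.57
Buyer bears: inland to port 867.05 + export clearance 223.18 + origin terminal 478.76 + freight 7960.29 + insurance 90.48 + delivery 1304.45 + duty 61989.57 = 72913.78
Landed cost = invoice 202141.91 + 72913.78 = 275055.69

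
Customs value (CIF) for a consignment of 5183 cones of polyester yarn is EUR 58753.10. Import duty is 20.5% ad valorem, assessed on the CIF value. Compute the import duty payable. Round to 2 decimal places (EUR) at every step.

Import duty: EUR 12044.39

Import duty = 58753.10 × 20.5% = 12044.39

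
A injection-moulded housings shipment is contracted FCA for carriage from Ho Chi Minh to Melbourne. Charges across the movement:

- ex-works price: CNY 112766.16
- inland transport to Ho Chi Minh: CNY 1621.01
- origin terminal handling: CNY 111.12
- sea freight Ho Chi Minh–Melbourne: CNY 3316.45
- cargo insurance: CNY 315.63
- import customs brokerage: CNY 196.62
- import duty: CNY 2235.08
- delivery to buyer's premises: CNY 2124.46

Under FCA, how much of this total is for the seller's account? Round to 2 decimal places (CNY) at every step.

FCA: the seller delivers export-cleared goods to the carrier; the buyer bears costs from that point.
Seller's account: goods 112766.16 + inland to port 1621.01 = 114387.17
Buyer's account: origin terminal 111.12 + freight 3316.45 + insurance 315.63 + brokerage 196.62 + duty 2235.08 + delivery 2124.46 = 8299.36

Seller's account: CNY 114387.17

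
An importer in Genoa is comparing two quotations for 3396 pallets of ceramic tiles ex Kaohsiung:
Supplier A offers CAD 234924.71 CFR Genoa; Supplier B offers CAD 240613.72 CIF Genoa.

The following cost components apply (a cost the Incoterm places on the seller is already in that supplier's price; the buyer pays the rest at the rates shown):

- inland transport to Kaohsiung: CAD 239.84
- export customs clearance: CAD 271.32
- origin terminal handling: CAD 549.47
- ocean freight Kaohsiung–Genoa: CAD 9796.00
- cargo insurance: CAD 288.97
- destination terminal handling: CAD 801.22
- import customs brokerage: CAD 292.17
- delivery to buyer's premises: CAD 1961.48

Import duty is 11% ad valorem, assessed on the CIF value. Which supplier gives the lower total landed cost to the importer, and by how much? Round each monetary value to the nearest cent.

Supplier A is cheaper by CAD 5994.05

Supplier A (CFR):
CIF value = CFR price + insurance = 234924.71 + 288.97 = 235213.68
Import duty = 235213.68 × 11% = 25873.50
Buyer bears (A): 288.97 + 801.22 + 292.17 + 1961.48 = 3343.84
Landed cost (A) = invoice 234924.71 + 3343.84 + duty 25873.50 = 264142.05
Supplier B (CIF):
The CIF price already equals the CIF value: 240613.72
Import duty = 240613.72 × 11% = 26467.51
Buyer bears (B): 801.22 + 292.17 + 1961.48 = 3054.87
Landed cost (B) = invoice 240613.72 + 3054.87 + duty 26467.51 = 270136.10
Difference = |264142.05 − 270136.10| = 5994.05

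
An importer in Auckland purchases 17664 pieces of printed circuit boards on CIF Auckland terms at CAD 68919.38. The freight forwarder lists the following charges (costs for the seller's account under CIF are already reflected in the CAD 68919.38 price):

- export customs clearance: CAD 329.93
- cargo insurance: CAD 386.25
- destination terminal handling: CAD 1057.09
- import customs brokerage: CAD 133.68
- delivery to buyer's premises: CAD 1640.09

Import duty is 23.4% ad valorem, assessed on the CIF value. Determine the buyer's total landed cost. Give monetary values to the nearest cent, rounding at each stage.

CIF: the seller pays costs through ocean freight and marine insurance to the destination port.
Already in the invoice (seller's account under CIF): export clearance, insurance — exclude.
The CIF price already equals the CIF value: 68919.38
Import duty = 68919.38 × 23.4% = 16127.13
Buyer bears: destination terminal 1057.09 + brokerage 133.68 + delivery 1640.09 + duty 16127.13 = 18957.99
Landed cost = invoice 68919.38 + 18957.99 = 87877.37

Total landed cost: CAD 87877.37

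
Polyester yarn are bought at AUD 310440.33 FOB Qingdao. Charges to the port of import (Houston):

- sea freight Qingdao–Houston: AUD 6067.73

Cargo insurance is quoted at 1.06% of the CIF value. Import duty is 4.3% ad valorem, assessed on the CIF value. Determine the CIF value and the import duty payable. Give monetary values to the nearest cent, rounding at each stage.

Let C be the CIF value. C = FOB price + freight + 1.06% × C
C − 1.06% × C = 310440.33 + 6067.73
0.9894 × C = 316508.06
C = 316508.06 / 0.9894 = 319898.99
Insurance premium = 1.06% × 319898.99 = 3390.93
Import duty = 319898.99 × 4.3% = 13755.66

CIF value: AUD 319898.99; import duty: AUD 13755.66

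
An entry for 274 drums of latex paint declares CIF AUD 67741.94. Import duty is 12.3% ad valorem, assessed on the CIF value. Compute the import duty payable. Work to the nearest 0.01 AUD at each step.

Import duty = 67741.94 × 12.3% = 8332.26

Import duty: AUD 8332.26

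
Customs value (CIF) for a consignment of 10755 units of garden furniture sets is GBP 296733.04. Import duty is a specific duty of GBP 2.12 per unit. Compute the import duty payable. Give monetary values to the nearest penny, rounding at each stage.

Import duty = 10755 × 2.12 = 22800.60

Import duty: GBP 22800.60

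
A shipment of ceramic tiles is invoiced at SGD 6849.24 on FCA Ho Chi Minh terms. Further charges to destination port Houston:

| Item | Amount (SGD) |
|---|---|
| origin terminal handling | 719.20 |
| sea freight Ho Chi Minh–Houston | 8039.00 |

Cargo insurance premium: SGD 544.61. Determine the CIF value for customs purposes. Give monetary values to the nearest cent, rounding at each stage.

CIF value: SGD 16152.05

CIF = FCA price + pre-shipment costs + freight + insurance
CIF = 6849.24 + 719.20 + 8039.00 + 544.61 = 16152.05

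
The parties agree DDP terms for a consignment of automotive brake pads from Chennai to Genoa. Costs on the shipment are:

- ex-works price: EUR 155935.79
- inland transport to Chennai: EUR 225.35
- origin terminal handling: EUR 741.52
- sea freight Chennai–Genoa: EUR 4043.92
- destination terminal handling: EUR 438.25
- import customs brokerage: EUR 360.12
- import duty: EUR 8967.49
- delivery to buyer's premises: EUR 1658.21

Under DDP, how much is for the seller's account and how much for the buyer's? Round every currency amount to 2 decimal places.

Seller: EUR 172370.65; buyer: EUR 0.00

DDP: the seller bears all costs including import duty.
Seller's account: goods 155935.79 + inland to port 225.35 + origin terminal 741.52 + freight 4043.92 + destination terminal 438.25 + brokerage 360.12 + duty 8967.49 + delivery 1658.21 = 172370.65
Buyer's account: 0.00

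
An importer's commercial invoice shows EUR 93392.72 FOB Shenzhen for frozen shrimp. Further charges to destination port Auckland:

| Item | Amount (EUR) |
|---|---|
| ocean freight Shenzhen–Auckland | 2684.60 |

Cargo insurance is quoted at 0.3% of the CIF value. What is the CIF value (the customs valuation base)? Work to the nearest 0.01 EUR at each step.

CIF value: EUR 96366.42

Let C be the CIF value. C = FOB price + freight + 0.3% × C
C − 0.3% × C = 93392.72 + 2684.60
0.997 × C = 96077.32
C = 96077.32 / 0.997 = 96366.42
Insurance premium = 0.3% × 96366.42 = 289.10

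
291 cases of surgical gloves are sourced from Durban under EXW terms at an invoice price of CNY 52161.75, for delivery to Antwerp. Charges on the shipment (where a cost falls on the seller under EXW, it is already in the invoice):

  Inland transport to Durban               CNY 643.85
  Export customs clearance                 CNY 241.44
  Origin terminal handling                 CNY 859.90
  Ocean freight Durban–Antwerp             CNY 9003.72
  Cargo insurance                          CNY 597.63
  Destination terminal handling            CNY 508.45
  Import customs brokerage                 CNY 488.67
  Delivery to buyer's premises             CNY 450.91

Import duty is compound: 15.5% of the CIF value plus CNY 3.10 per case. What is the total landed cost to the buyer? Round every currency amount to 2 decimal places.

Total landed cost: CNY 75702.20

EXW: the seller makes goods available at their premises; the buyer bears all onward costs.
CIF value = EXW price + inland to port + export clearance + origin terminal + freight + insurance = 52161.75 + 643.85 + 241.44 + 859.90 + 9003.72 + 597.63 = 63508.29
Ad valorem component: 63508.29 × 15.5% = 9843.78
Specific component: 291 × 3.10 = 902.10
Import duty = 9843.78 + 902.10 = 10745.88
Buyer bears: inland to port 643.85 + export clearance 241.44 + origin terminal 859.90 + freight 9003.72 + insurance 597.63 + destination terminal 508.45 + brokerage 488.67 + delivery 450.91 + duty 10745.88 = 23540.45
Landed cost = invoice 52161.75 + 23540.45 = 75702.20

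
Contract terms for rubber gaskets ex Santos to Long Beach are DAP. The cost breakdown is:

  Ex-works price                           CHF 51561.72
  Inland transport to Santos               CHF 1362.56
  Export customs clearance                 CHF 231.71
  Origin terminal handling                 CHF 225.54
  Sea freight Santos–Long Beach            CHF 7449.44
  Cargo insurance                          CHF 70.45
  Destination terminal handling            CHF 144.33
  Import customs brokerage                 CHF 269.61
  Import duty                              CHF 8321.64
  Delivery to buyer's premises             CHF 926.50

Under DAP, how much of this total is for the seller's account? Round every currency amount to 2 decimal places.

Seller's account: CHF 61972.25

DAP: the seller bears all costs to the named destination except import duty and clearance.
Seller's account: goods 51561.72 + inland to port 1362.56 + export clearance 231.71 + origin terminal 225.54 + freight 7449.44 + insurance 70.45 + destination terminal 144.33 + delivery 926.50 = 61972.25
Buyer's account: brokerage 269.61 + duty 8321.64 = 8591.25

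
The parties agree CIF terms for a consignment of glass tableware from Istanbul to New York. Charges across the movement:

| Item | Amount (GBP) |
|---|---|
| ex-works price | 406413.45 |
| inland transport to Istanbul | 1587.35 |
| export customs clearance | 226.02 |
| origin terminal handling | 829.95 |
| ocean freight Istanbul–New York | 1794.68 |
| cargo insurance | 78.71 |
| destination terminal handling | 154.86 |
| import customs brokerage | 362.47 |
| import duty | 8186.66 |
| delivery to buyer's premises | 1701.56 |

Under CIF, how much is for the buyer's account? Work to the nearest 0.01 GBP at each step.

CIF: the seller pays costs through ocean freight and marine insurance to the destination port.
Seller's account: goods 406413.45 + inland to port 1587.35 + export clearance 226.02 + origin terminal 829.95 + freight 1794.68 + insurance 78.71 = 410930.16
Buyer's account: destination terminal 154.86 + brokerage 362.47 + duty 8186.66 + delivery 1701.56 = 10405.55

Buyer's account: GBP 10405.55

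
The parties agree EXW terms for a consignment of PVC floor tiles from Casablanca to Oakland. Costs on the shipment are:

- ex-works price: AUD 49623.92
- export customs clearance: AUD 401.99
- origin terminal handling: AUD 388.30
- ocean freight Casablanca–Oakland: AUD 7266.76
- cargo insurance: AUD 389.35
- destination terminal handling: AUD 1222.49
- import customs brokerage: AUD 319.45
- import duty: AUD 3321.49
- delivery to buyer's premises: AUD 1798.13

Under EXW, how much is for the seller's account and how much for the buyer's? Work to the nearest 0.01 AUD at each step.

EXW: the seller makes goods available at their premises; the buyer bears all onward costs.
Seller's account: goods 49623.92 = 49623.92
Buyer's account: export clearance 401.99 + origin terminal 388.30 + freight 7266.76 + insurance 389.35 + destination terminal 1222.49 + brokerage 319.45 + duty 3321.49 + delivery 1798.13 = 15107.96

Seller: AUD 49623.92; buyer: AUD 15107.96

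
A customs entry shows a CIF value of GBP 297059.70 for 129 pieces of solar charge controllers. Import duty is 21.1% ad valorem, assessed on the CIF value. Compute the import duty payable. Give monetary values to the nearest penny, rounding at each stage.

Import duty: GBP 62679.60

Import duty = 297059.70 × 21.1% = 62679.60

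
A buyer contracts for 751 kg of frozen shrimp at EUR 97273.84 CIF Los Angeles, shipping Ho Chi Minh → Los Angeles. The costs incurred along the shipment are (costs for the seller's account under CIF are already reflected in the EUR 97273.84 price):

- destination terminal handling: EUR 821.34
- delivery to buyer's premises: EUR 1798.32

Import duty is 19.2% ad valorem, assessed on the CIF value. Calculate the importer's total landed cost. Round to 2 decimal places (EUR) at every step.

Total landed cost: EUR 118570.08

CIF: the seller pays costs through ocean freight and marine insurance to the destination port.
The CIF price already equals the CIF value: 97273.84
Import duty = 97273.84 × 19.2% = 18676.58
Buyer bears: destination terminal 821.34 + delivery 1798.32 + duty 18676.58 = 21296.24
Landed cost = invoice 97273.84 + 21296.24 = 118570.08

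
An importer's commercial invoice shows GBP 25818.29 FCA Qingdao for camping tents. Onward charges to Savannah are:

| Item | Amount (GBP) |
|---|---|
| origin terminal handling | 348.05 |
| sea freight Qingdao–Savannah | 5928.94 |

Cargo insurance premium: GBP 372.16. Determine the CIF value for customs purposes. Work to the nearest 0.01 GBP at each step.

CIF = FCA price + pre-shipment costs + freight + insurance
CIF = 25818.29 + 348.05 + 5928.94 + 372.16 = 32467.44

CIF value: GBP 32467.44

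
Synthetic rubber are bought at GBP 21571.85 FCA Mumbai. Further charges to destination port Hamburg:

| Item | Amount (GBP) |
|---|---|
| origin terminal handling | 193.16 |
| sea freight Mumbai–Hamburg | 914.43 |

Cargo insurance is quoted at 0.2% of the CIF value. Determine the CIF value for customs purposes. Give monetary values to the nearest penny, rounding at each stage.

CIF value: GBP 22724.89

Let C be the CIF value. C = FCA price + pre-shipment costs + freight + 0.2% × C
C − 0.2% × C = 21571.85 + 193.16 + 914.43
0.998 × C = 22679.44
C = 22679.44 / 0.998 = 22724.89
Insurance premium = 0.2% × 22724.89 = 45.45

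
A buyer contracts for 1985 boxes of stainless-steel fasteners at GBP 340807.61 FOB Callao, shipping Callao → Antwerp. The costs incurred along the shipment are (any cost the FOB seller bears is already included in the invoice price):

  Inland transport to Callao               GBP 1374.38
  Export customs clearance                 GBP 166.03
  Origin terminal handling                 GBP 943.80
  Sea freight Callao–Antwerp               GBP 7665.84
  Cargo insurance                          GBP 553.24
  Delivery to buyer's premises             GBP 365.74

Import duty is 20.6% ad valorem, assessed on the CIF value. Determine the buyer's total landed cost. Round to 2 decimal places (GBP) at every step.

FOB: the seller bears costs until goods are on board at the origin port; the buyer bears freight, insurance and all costs thereafter.
Already in the invoice (seller's account under FOB): inland to port, export clearance, origin terminal — exclude.
CIF value = FOB price + freight + insurance = 340807.61 + 7665.84 + 553.24 = 349026.69
Import duty = 349026.69 × 20.6% = 71899.50
Buyer bears: freight 7665.84 + insurance 553.24 + delivery 365.74 + duty 71899.50 = 80484.32
Landed cost = invoice 340807.61 + 80484.32 = 421291.93

Total landed cost: GBP 421291.93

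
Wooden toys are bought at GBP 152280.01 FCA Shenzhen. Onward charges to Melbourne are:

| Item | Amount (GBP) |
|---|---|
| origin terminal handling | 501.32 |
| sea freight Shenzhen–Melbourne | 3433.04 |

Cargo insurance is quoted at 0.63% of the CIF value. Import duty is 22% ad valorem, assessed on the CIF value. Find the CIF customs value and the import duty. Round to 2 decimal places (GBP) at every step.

CIF value: GBP 157204.76; import duty: GBP 34585.05

Let C be the CIF value. C = FCA price + pre-shipment costs + freight + 0.63% × C
C − 0.63% × C = 152280.01 + 501.32 + 3433.04
0.9937 × C = 156214.37
C = 156214.37 / 0.9937 = 157204.76
Insurance premium = 0.63% × 157204.76 = 990.39
Import duty = 157204.76 × 22% = 34585.05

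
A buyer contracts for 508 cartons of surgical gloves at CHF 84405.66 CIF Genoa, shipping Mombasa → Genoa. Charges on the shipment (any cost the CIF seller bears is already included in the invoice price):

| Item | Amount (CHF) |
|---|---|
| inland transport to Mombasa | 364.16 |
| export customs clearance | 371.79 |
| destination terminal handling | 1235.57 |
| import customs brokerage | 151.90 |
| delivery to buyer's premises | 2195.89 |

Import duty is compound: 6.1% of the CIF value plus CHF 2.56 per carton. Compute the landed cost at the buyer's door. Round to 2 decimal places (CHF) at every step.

Total landed cost: CHF 94438.25

CIF: the seller pays costs through ocean freight and marine insurance to the destination port.
Already in the invoice (seller's account under CIF): inland to port, export clearance — exclude.
The CIF price already equals the CIF value: 84405.66
Ad valorem component: 84405.66 × 6.1% = 5148.75
Specific component: 508 × 2.56 = 1300.48
Import duty = 5148.75 + 1300.48 = 6449.23
Buyer bears: destination terminal 1235.57 + brokerage 151.90 + delivery 2195.89 + duty 6449.23 = 10032.59
Landed cost = invoice 84405.66 + 10032.59 = 94438.25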